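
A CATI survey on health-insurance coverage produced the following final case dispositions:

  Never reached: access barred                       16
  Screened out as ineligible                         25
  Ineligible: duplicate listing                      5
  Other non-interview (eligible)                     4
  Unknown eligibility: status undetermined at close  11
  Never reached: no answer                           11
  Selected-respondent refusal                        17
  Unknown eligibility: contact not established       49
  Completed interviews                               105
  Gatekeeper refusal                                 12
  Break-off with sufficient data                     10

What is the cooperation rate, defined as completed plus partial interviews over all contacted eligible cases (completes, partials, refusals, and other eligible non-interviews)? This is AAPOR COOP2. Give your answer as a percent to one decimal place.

77.7%

Refusal or break-off = 12 + 17 = 29
No answer / not reached = 11 + 16 = 27
Unknown if eligible = 49 + 11 = 60
Ineligible = 25 + 5 = 30
Num = 105 + 10 = 115
Base = 105 + 10 + 29 + 4 = 148
COOP2 = 115 / 148 = 0.7770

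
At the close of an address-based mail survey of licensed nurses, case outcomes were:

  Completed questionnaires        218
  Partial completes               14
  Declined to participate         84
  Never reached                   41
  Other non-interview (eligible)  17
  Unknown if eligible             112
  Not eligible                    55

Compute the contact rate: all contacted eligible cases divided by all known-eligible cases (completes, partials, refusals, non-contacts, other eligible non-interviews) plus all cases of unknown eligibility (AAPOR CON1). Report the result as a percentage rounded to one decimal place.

68.5%

Top = 218 + 14 + 84 + 17 = 333
Denom = 218 + 14 + 84 + 41 + 17 + 112 = 486
CON1 = 333 / 486 = 0.6852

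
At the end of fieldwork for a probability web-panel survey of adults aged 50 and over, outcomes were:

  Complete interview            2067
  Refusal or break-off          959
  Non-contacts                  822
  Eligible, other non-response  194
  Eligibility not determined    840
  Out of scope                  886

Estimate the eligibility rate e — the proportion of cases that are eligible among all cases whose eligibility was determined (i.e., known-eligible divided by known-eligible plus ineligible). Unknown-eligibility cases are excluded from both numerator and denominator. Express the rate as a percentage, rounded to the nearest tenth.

Determined eligible = 2067 + 959 + 822 + 194 = 4042
e = 4042 / (4042 + 886) = 4042 / 4928 = 0.8202

82.0%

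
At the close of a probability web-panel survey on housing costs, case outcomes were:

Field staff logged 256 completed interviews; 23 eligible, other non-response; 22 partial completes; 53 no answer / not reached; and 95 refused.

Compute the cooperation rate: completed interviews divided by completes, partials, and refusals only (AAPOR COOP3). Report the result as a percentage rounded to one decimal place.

Top → 256
Denom → 256 + 22 + 95 = 373
COOP3 = 256 / 373 = 0.6863

68.6%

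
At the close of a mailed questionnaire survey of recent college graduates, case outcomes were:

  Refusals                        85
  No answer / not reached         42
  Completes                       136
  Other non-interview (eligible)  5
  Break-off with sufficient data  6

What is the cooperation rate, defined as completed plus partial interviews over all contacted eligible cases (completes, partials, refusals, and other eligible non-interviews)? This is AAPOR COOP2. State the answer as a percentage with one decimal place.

Numerator = 136 + 6 = 142
Denom = 136 + 6 + 85 + 5 = 232
COOP2 = 142 / 232 = 0.6121

61.2%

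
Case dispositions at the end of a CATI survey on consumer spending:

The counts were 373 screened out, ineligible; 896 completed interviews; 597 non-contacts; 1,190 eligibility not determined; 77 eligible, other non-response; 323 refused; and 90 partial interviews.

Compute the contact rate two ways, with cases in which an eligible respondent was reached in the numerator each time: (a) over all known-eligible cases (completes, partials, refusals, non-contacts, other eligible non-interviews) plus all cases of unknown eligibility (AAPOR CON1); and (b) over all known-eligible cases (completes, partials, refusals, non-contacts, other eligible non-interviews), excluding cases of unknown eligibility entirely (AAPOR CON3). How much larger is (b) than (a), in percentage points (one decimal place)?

26.2

Top: 896 + 90 + 323 + 77 = 1386
Base: 896 + 90 + 323 + 597 + 77 + 1190 = 3173
CON1 = 1386 / 3173 = 0.4368
Base: 896 + 90 + 323 + 597 + 77 = 1983
CON3 = 1386 / 1983 = 0.6989
Difference = 69.89 − 43.68 = 26.21 percentage points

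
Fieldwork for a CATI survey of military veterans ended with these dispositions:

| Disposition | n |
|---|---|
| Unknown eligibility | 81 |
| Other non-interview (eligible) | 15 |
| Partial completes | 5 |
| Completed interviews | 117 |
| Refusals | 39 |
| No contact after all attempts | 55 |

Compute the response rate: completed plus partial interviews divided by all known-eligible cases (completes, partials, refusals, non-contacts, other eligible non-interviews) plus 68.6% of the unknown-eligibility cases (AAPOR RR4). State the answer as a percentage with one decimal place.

42.6%

Numerator → 117 + 5 = 122
Determined eligible → 117 + 5 + 39 + 55 + 15 = 231
Eligible share of unknowns → 0.6860 × 81 = 55.57
Denominator → 231 + 55.57 = 286.57
RR4 = 122 / 286.57 = 0.4257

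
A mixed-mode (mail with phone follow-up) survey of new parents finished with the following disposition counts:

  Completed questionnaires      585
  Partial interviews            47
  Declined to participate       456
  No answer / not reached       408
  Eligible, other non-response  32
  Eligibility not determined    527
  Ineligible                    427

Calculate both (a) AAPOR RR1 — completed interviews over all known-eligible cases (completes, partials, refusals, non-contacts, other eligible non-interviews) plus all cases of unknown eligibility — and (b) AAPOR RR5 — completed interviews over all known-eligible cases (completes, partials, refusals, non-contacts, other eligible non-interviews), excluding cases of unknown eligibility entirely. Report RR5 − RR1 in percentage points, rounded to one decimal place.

9.8

Num = 585
Base = 585 + 47 + 456 + 408 + 32 + 527 = 2055
RR1 = 585 / 2055 = 0.2847
Base = 585 + 47 + 456 + 408 + 32 = 1528
RR5 = 585 / 1528 = 0.3829
Difference = 38.29 − 28.47 = 9.82 percentage points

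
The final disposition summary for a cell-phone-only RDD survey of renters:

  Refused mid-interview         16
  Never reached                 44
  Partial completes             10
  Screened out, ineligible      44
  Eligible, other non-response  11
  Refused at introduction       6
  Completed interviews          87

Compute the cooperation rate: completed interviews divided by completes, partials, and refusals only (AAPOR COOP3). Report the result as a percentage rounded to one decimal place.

73.1%

Refusals = 6 + 16 = 22
Numerator: 87
Base: 87 + 10 + 22 = 119
COOP3 = 87 / 119 = 0.7311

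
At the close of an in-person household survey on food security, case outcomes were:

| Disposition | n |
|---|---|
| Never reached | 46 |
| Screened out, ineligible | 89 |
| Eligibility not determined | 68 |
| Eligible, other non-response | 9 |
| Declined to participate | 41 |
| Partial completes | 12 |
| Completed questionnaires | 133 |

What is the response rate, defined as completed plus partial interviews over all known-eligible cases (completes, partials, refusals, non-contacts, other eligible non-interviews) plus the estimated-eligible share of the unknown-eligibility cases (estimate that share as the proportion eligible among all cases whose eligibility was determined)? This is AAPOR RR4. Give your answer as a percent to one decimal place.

Numerator = 133 + 12 = 145
Known eligible = 133 + 12 + 41 + 46 + 9 = 241
e = 241 / (241 + 89) = 241 / 330 = 0.7303
e × U = 0.7303 × 68 = 49.66
Denominator = 241 + 49.66 = 290.66
RR4 = 145 / 290.66 = 0.4989

49.9%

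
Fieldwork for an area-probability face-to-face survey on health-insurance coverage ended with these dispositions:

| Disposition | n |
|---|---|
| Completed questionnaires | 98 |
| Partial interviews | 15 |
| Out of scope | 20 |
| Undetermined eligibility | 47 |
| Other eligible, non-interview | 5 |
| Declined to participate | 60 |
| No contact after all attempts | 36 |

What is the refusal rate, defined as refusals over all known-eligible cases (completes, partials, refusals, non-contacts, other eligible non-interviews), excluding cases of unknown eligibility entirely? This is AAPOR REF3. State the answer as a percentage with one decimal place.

28.0%

Num = 60
Base = 98 + 15 + 60 + 36 + 5 = 214
REF3 = 60 / 214 = 0.2804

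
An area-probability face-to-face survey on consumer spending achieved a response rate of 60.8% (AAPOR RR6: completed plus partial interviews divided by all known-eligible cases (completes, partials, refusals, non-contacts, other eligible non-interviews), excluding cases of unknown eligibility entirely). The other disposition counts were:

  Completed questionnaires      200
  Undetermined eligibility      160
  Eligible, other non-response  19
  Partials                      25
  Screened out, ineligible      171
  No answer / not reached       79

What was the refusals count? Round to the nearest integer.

47

Num → 200 + 25 = 225
RR6 = 225 / D = 0.608
D = 225 / 0.608 = 370.1
Other denominator terms total 323
refusals = 370.1 − 323 ≈ 47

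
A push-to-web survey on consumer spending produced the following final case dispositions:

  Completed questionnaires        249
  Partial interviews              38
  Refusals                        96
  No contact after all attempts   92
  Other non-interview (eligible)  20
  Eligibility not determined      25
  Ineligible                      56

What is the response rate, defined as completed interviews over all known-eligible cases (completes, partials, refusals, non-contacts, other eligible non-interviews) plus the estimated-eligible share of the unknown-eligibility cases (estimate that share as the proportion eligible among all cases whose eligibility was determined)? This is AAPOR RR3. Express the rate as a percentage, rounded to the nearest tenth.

48.1%

Num = 249
Determined eligible = 249 + 38 + 96 + 92 + 20 = 495
e = 495 / (495 + 56) = 495 / 551 = 0.8984
Eligible share of unknowns = 0.8984 × 25 = 22.46
Denom = 495 + 22.46 = 517.46
RR3 = 249 / 517.46 = 0.4812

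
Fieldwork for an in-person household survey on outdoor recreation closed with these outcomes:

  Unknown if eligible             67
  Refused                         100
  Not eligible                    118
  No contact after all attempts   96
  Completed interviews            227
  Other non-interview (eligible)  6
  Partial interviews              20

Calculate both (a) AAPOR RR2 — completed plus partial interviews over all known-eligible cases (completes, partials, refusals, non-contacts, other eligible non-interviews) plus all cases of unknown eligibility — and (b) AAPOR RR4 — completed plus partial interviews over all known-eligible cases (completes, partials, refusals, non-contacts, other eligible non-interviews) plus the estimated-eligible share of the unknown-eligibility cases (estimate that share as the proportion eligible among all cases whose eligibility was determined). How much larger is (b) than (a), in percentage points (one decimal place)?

Numerator → 227 + 20 = 247
Base → 227 + 20 + 100 + 96 + 6 + 67 = 516
RR2 = 247 / 516 = 0.4787
Eligible (known) → 227 + 20 + 100 + 96 + 6 = 449
e = 449 / (449 + 118) = 449 / 567 = 0.7919
e × U → 0.7919 × 67 = 53.06
Base → 449 + 53.06 = 502.06
RR4 = 247 / 502.06 = 0.4920
Difference = 49.20 − 47.87 = 1.33 percentage points

1.3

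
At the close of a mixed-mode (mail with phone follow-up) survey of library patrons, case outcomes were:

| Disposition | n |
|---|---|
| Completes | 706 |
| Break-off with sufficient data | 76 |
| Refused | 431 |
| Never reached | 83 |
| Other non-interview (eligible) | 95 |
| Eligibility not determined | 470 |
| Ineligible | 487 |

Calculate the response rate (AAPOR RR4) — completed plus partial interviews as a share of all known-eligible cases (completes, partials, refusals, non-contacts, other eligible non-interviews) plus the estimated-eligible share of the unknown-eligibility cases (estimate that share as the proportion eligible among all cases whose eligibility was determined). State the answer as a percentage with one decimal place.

Num = 706 + 76 = 782
Determined eligible = 706 + 76 + 431 + 83 + 95 = 1391
e = 1391 / (1391 + 487) = 1391 / 1878 = 0.7407
Estimated eligible among unknowns = 0.7407 × 470 = 348.13
Denom = 1391 + 348.13 = 1739.13
RR4 = 782 / 1739.13 = 0.4497

45.0%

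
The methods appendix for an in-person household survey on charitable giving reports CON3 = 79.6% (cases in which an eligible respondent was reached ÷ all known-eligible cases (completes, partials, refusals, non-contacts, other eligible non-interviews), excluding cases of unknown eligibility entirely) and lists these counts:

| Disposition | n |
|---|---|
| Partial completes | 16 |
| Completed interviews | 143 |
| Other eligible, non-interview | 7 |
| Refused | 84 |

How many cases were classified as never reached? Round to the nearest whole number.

Num: 143 + 16 + 84 + 7 = 250
CON3 = 250 / D = 0.796
D = 250 / 0.796 = 314.1
Remaining denominator categories sum to 250
never reached = 314.1 − 250 ≈ 64

64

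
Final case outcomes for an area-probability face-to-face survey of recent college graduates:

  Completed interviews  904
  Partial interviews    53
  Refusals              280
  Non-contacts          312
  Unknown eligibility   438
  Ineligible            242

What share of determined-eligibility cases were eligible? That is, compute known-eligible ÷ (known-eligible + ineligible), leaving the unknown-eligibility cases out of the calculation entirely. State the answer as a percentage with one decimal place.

86.5%

Determined eligible = 904 + 53 + 280 + 312 = 1549
e = 1549 / (1549 + 242) = 1549 / 1791 = 0.8649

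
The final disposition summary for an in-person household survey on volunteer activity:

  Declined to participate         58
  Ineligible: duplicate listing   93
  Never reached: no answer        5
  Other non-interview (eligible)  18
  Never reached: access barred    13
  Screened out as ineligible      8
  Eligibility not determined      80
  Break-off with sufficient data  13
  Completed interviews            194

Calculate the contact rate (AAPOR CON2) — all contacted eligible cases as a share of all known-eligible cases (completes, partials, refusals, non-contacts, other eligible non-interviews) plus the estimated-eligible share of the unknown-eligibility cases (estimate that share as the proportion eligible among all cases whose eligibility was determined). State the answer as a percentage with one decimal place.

Never reached = 5 + 13 = 18
Screened out, ineligible = 8 + 93 = 101
Top → 194 + 13 + 58 + 18 = 283
Determined eligible → 194 + 13 + 58 + 18 + 18 = 301
e = 301 / (301 + 101) = 301 / 402 = 0.7488
Estimated eligible among unknowns → 0.7488 × 80 = 59.90
Denominator → 301 + 59.90 = 360.90
CON2 = 283 / 360.90 = 0.7842

78.4%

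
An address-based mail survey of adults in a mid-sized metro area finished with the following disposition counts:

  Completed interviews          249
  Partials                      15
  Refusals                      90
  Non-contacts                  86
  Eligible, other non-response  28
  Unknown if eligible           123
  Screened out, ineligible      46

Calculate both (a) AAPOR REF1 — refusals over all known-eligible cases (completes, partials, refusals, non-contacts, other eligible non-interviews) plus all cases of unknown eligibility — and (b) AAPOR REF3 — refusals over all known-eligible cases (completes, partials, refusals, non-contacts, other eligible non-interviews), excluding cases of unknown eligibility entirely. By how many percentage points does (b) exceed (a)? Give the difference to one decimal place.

4.0

Top: 90
Denom: 249 + 15 + 90 + 86 + 28 + 123 = 591
REF1 = 90 / 591 = 0.1523
Denom: 249 + 15 + 90 + 86 + 28 = 468
REF3 = 90 / 468 = 0.1923
Difference = 19.23 − 15.23 = 4.00 percentage points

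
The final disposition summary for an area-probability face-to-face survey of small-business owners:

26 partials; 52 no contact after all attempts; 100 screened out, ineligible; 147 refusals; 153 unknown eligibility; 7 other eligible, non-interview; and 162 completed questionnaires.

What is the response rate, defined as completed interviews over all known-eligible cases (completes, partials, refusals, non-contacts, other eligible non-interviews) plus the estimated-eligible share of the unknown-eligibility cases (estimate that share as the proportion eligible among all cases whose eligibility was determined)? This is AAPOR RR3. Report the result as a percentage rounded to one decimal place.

31.4%

Num = 162
Known eligible = 162 + 26 + 147 + 52 + 7 = 394
e = 394 / (394 + 100) = 394 / 494 = 0.7976
e × U = 0.7976 × 153 = 122.03
Base = 394 + 122.03 = 516.03
RR3 = 162 / 516.03 = 0.3139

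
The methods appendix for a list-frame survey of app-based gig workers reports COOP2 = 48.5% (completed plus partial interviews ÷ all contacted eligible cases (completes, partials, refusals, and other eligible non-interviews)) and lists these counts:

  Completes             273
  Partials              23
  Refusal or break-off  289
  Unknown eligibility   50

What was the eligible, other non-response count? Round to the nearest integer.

Numerator: 273 + 23 = 296
COOP2 = 296 / D = 0.485
D = 296 / 0.485 = 610.3
Remaining denominator categories sum to 585
eligible, other non-response = 610.3 − 585 ≈ 25

25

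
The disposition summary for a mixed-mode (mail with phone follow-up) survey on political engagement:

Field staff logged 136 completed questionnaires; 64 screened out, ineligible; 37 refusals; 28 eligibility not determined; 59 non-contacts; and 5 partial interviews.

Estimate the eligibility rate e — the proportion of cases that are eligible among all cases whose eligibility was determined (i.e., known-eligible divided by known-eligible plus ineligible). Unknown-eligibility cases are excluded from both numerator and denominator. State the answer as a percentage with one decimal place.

Eligible (known) = 136 + 5 + 37 + 59 = 237
e = 237 / (237 + 64) = 237 / 301 = 0.7874

78.7%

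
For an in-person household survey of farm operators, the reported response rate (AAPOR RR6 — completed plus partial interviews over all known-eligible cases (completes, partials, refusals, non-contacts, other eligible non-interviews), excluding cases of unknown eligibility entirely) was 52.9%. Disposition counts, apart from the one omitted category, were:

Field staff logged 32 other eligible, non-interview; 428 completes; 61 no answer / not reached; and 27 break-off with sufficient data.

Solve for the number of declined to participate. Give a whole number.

Top: 428 + 27 = 455
RR6 = 455 / D = 0.529
D = 455 / 0.529 = 860.1
Other denominator terms total 548
declined to participate = 860.1 − 548 ≈ 312

312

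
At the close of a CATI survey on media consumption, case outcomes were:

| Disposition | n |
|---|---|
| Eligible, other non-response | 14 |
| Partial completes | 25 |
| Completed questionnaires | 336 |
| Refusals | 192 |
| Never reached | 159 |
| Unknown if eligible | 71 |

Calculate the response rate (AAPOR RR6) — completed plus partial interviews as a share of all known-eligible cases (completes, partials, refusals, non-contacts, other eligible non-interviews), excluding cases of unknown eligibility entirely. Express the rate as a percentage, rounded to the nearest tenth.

49.7%

Num = 336 + 25 = 361
Denominator = 336 + 25 + 192 + 159 + 14 = 726
RR6 = 361 / 726 = 0.4972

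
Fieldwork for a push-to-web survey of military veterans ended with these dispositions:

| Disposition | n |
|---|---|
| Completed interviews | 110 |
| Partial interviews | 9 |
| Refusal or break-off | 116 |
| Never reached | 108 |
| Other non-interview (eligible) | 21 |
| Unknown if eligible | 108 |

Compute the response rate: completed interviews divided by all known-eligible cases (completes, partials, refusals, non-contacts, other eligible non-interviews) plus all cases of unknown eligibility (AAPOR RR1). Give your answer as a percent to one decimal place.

23.3%

Numerator = 110
Denominator = 110 + 9 + 116 + 108 + 21 + 108 = 472
RR1 = 110 / 472 = 0.2331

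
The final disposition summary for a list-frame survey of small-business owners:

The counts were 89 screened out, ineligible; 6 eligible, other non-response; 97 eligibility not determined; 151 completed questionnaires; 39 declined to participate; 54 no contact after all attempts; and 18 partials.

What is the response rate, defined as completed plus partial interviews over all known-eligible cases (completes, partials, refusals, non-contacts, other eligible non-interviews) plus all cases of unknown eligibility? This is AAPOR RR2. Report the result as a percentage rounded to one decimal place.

46.3%

Top = 151 + 18 = 169
Base = 151 + 18 + 39 + 54 + 6 + 97 = 365
RR2 = 169 / 365 = 0.4630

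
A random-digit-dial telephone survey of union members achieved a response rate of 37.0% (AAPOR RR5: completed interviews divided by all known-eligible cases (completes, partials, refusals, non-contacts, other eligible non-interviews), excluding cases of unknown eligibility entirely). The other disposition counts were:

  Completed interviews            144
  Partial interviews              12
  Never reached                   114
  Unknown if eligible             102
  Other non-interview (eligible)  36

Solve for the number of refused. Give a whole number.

83

RR5 = 144 / D = 0.370
D = 144 / 0.370 = 389.2
Rest of base = 306
refused = 389.2 − 306 ≈ 83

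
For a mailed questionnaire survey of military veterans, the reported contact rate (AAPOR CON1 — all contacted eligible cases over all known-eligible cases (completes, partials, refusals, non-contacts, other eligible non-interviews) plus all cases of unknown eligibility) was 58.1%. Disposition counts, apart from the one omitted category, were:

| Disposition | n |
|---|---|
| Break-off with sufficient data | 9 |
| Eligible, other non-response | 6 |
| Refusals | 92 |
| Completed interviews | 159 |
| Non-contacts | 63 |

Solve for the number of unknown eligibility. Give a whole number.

129

Num = 159 + 9 + 92 + 6 = 266
CON1 = 266 / D = 0.581
D = 266 / 0.581 = 457.8
Rest of base = 329
unknown eligibility = 457.8 − 329 ≈ 129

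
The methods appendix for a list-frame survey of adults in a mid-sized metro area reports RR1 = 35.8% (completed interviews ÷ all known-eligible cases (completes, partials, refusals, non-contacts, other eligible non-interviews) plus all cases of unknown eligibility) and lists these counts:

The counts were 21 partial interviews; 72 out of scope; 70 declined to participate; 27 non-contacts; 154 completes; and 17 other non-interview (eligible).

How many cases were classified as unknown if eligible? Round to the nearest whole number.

141

RR1 = 154 / D = 0.358
D = 154 / 0.358 = 430.2
Other denominator terms total 289
unknown if eligible = 430.2 − 289 ≈ 141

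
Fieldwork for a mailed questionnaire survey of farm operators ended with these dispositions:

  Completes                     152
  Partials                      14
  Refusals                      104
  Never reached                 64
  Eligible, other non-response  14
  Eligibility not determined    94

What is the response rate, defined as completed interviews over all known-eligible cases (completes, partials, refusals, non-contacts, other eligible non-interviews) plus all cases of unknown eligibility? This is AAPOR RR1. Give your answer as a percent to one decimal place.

Top = 152
Denom = 152 + 14 + 104 + 64 + 14 + 94 = 442
RR1 = 152 / 442 = 0.3439

34.4%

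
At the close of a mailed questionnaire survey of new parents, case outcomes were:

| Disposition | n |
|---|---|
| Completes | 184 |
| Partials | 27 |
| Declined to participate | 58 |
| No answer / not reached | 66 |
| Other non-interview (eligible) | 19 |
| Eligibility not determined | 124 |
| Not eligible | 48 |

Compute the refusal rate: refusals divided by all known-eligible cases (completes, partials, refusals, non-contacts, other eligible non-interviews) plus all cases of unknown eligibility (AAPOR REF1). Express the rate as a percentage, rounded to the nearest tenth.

12.1%

Numerator → 58
Denominator → 184 + 27 + 58 + 66 + 19 + 124 = 478
REF1 = 58 / 478 = 0.1213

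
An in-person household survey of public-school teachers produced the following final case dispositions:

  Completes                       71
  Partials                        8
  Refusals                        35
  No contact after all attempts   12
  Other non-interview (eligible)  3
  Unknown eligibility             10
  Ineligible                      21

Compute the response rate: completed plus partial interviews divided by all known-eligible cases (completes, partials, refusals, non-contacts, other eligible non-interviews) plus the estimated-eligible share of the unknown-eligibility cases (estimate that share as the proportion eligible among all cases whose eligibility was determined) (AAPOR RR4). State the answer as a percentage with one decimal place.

57.4%

Top = 71 + 8 = 79
Eligible (known) = 71 + 8 + 35 + 12 + 3 = 129
e = 129 / (129 + 21) = 129 / 150 = 0.8600
Estimated eligible among unknowns = 0.8600 × 10 = 8.60
Base = 129 + 8.60 = 137.60
RR4 = 79 / 137.60 = 0.5741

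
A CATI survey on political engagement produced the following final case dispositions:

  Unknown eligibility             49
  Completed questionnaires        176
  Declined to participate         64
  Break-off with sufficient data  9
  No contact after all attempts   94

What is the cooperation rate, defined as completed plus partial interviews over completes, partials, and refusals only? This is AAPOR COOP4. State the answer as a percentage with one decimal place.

74.3%

Num → 176 + 9 = 185
Base → 176 + 9 + 64 = 249
COOP4 = 185 / 249 = 0.7430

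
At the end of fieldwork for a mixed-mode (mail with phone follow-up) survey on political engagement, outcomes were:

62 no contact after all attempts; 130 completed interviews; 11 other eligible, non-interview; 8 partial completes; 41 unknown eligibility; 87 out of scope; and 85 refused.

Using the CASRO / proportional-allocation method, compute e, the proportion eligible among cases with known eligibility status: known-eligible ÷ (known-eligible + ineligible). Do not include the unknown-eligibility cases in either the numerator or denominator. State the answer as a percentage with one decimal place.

77.3%

Eligible (known) = 130 + 8 + 85 + 62 + 11 = 296
e = 296 / (296 + 87) = 296 / 383 = 0.7728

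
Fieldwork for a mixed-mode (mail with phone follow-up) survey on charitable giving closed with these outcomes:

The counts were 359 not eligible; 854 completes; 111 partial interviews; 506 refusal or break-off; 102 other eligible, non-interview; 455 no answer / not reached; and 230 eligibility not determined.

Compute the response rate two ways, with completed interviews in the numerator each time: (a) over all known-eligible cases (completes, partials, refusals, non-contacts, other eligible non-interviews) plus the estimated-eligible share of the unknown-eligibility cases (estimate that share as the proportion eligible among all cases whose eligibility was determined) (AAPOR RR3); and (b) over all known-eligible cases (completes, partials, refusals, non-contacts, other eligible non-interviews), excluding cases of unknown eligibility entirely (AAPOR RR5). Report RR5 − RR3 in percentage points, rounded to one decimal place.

Num: 854
Determined eligible: 854 + 111 + 506 + 455 + 102 = 2028
e = 2028 / (2028 + 359) = 2028 / 2387 = 0.8496
Estimated eligible among unknowns: 0.8496 × 230 = 195.41
Denominator: 2028 + 195.41 = 2223.41
RR3 = 854 / 2223.41 = 0.3841
Denominator: 854 + 111 + 506 + 455 + 102 = 2028
RR5 = 854 / 2028 = 0.4211
Difference = 42.11 − 38.41 = 3.70 percentage points

3.7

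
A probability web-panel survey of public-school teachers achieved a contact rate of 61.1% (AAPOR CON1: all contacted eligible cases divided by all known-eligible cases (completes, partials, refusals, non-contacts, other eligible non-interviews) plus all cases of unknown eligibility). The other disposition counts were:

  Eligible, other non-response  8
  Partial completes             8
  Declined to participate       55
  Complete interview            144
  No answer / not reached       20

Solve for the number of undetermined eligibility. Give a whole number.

Top: 144 + 8 + 55 + 8 = 215
CON1 = 215 / D = 0.611
D = 215 / 0.611 = 351.9
Rest of base = 235
undetermined eligibility = 351.9 − 235 ≈ 117

117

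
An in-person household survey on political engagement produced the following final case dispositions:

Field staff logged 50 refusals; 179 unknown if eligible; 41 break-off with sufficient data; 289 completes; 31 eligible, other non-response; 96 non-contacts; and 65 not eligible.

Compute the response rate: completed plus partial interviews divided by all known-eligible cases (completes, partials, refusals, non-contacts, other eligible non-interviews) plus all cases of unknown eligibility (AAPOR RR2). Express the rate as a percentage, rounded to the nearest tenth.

Numerator → 289 + 41 = 330
Denom → 289 + 41 + 50 + 96 + 31 + 179 = 686
RR2 = 330 / 686 = 0.4810

48.1%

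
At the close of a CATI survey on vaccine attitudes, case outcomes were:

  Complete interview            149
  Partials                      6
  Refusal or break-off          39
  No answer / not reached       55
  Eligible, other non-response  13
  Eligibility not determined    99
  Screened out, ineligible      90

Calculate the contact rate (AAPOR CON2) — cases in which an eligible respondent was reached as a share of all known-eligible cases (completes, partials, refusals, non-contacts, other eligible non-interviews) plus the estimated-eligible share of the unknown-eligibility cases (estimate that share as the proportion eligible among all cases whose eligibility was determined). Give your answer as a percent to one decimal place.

61.7%

Numerator = 149 + 6 + 39 + 13 = 207
Eligible (known) = 149 + 6 + 39 + 55 + 13 = 262
e = 262 / (262 + 90) = 262 / 352 = 0.7443
Estimated eligible among unknowns = 0.7443 × 99 = 73.69
Denominator = 262 + 73.69 = 335.69
CON2 = 207 / 335.69 = 0.6166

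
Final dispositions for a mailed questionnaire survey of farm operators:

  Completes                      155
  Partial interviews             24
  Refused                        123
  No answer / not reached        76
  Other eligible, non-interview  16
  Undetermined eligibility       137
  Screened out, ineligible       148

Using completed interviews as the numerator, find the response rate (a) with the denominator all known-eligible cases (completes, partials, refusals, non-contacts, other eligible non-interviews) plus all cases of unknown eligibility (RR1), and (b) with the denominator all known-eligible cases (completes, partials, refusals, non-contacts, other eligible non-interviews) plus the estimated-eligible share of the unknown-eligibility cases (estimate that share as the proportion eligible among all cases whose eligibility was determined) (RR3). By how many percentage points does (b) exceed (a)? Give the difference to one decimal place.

Numerator: 155
Denominator: 155 + 24 + 123 + 76 + 16 + 137 = 531
RR1 = 155 / 531 = 0.2919
Known eligible: 155 + 24 + 123 + 76 + 16 = 394
e = 394 / (394 + 148) = 394 / 542 = 0.7269
Eligible share of unknowns: 0.7269 × 137 = 99.59
Denominator: 394 + 99.59 = 493.59
RR3 = 155 / 493.59 = 0.3140
Difference = 31.40 − 29.19 = 2.21 percentage points

2.2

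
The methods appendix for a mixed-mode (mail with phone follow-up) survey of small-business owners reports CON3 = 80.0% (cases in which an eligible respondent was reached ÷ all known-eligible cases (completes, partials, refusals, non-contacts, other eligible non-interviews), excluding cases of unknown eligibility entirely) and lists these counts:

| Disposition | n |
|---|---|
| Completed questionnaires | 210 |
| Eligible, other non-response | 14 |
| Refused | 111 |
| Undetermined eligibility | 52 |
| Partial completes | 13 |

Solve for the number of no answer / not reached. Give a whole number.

Top: 210 + 13 + 111 + 14 = 348
CON3 = 348 / D = 0.800
D = 348 / 0.800 = 435.0
Rest of base = 348
no answer / not reached = 435.0 − 348 ≈ 87

87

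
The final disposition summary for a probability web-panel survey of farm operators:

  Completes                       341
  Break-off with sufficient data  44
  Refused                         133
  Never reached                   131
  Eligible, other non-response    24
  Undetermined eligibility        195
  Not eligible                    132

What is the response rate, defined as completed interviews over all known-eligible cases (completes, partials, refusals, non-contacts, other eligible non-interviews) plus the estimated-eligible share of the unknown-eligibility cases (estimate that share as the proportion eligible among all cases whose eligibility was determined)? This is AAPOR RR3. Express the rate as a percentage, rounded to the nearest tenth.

Numerator: 341
Determined eligible: 341 + 44 + 133 + 131 + 24 = 673
e = 673 / (673 + 132) = 673 / 805 = 0.8360
Eligible share of unknowns: 0.8360 × 195 = 163.02
Denom: 673 + 163.02 = 836.02
RR3 = 341 / 836.02 = 0.4079

40.8%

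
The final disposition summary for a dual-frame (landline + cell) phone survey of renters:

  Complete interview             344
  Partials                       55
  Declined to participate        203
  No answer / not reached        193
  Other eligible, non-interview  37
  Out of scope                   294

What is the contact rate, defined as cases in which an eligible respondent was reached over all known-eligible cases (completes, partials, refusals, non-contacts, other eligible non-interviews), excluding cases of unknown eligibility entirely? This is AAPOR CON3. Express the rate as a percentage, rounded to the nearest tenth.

Top: 344 + 55 + 203 + 37 = 639
Denominator: 344 + 55 + 203 + 193 + 37 = 832
CON3 = 639 / 832 = 0.7680

76.8%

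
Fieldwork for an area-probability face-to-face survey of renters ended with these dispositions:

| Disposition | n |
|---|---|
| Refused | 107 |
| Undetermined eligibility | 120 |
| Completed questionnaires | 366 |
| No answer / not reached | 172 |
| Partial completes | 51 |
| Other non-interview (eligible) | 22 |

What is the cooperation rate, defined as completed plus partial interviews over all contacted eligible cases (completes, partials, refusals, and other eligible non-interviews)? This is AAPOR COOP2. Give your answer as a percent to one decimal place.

Num: 366 + 51 = 417
Base: 366 + 51 + 107 + 22 = 546
COOP2 = 417 / 546 = 0.7637

76.4%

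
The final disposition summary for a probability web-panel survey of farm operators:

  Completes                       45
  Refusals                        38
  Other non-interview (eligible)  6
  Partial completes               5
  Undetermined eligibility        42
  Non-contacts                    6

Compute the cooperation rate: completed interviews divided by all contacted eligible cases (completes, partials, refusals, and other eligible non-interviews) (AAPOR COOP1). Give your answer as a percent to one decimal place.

Num = 45
Denominator = 45 + 5 + 38 + 6 = 94
COOP1 = 45 / 94 = 0.4787

47.9%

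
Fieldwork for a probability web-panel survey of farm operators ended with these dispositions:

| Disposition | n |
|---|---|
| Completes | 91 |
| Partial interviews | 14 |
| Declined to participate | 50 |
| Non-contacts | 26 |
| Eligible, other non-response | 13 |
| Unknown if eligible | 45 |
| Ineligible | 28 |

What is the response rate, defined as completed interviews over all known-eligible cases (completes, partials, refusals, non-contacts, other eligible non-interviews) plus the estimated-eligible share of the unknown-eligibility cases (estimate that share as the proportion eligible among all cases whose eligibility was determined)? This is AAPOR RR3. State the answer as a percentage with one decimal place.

Num → 91
Known eligible → 91 + 14 + 50 + 26 + 13 = 194
e = 194 / (194 + 28) = 194 / 222 = 0.8739
Estimated eligible among unknowns → 0.8739 × 45 = 39.33
Base → 194 + 39.33 = 233.33
RR3 = 91 / 233.33 = 0.3900

39.0%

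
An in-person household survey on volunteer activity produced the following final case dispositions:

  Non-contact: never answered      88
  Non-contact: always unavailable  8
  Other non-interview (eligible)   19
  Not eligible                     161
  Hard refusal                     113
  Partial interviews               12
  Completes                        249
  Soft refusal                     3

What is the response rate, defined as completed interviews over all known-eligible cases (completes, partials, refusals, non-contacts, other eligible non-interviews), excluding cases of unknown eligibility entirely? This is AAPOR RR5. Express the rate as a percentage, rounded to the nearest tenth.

50.6%

Declined to participate = 113 + 3 = 116
Never reached = 88 + 8 = 96
Num → 249
Denom → 249 + 12 + 116 + 96 + 19 = 492
RR5 = 249 / 492 = 0.5061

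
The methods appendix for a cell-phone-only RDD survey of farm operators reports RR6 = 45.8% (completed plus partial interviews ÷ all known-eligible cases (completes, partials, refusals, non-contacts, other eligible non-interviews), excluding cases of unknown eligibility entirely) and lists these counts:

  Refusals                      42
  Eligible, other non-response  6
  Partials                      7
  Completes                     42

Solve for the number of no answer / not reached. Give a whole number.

10

Numerator → 42 + 7 = 49
RR6 = 49 / D = 0.458
D = 49 / 0.458 = 107.0
Other denominator terms total 97
no answer / not reached = 107.0 − 97 ≈ 10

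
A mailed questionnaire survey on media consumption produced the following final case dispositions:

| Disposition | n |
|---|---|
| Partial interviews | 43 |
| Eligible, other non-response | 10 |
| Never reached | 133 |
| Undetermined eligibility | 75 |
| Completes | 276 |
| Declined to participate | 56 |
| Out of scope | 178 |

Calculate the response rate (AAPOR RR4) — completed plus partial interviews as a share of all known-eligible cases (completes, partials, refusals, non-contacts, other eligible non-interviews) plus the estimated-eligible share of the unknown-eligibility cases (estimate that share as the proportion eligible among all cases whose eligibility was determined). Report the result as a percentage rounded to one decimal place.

55.6%

Top → 276 + 43 = 319
Determined eligible → 276 + 43 + 56 + 133 + 10 = 518
e = 518 / (518 + 178) = 518 / 696 = 0.7443
Eligible share of unknowns → 0.7443 × 75 = 55.82
Denom → 518 + 55.82 = 573.82
RR4 = 319 / 573.82 = 0.5559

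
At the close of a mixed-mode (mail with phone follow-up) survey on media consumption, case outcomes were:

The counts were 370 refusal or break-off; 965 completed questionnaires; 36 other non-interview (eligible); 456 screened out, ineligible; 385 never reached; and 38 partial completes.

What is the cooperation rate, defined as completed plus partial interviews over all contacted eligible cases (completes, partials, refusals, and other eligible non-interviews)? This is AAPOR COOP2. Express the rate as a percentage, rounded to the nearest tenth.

Numerator: 965 + 38 = 1003
Denom: 965 + 38 + 370 + 36 = 1409
COOP2 = 1003 / 1409 = 0.7119

71.2%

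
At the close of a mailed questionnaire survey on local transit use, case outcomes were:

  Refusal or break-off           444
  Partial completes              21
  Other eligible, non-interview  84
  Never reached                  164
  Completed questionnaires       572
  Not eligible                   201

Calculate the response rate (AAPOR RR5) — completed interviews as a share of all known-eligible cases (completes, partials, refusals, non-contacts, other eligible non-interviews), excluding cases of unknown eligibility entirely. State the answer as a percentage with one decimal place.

Num: 572
Denom: 572 + 21 + 444 + 164 + 84 = 1285
RR5 = 572 / 1285 = 0.4451

44.5%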